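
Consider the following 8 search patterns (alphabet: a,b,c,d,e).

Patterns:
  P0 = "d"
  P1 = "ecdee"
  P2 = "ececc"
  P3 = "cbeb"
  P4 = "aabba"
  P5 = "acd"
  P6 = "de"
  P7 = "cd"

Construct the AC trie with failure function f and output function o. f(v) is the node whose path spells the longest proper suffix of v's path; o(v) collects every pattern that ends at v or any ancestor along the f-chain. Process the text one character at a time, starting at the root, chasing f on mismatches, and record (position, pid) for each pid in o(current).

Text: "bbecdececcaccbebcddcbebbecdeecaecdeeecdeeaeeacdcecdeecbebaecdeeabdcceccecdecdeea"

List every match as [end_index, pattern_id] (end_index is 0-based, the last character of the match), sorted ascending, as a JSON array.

Build automaton:
Trie nodes:
  0='ε' goto a→14 c→10 d→1 e→2
  1='d' goto e→21  [P0 ends]
  2='e' goto c→3
  3='ec' goto d→4 e→7
  4='ecd' goto e→5
  5='ecde' goto e→6
  6='ecdee' goto ·  [P1 ends]
  7='ece' goto c→8
  8='ecec' goto c→9
  9='ececc' goto ·  [P2 ends]
  10='c' goto b→11 d→22
  11='cb' goto e→12
  12='cbe' goto b→13
  13='cbeb' goto ·  [P3 ends]
  14='a' goto a→15 c→19
  15='aa' goto b→16
  16='aab' goto b→17
  17='aabb' goto a→18
  18='aabba' goto ·  [P4 ends]
  19='ac' goto d→20
  20='acd' goto ·  [P5 ends]
  21='de' goto ·  [P6 ends]
  22='cd' goto ·  [P7 ends]

Failure links (BFS by depth):
  fail(1) 'd': from fail(0)=0 chase 'd': 0 ⇒ 0;  out={0}∪out(0)={0}
  fail(2) 'e': from fail(0)=0 chase 'e': 0 ⇒ 0;  out=∅∪out(0)=∅
  fail(10) 'c': from fail(0)=0 chase 'c': 0 ⇒ 0;  out=∅∪out(0)=∅
  fail(14) 'a': from fail(0)=0 chase 'a': 0 ⇒ 0;  out=∅∪out(0)=∅
  fail(3) 'ec': from fail(2)=0 chase 'c': 0 ⇒ 10;  out=∅∪out(10)=∅
  fail(11) 'cb': from fail(10)=0 chase 'b': 0 ⇒ 0;  out=∅∪out(0)=∅
  fail(15) 'aa': from fail(14)=0 chase 'a': 0 ⇒ 14;  out=∅∪out(14)=∅
  fail(19) 'ac': from fail(14)=0 chase 'c': 0 ⇒ 10;  out=∅∪out(10)=∅
  fail(21) 'de': from fail(1)=0 chase 'e': 0 ⇒ 2;  out={6}∪out(2)={6}
  fail(22) 'cd': from fail(10)=0 chase 'd': 0 ⇒ 1;  out={7}∪out(1)={0,7}
  fail(4) 'ecd': from fail(3)=10 chase 'd': 10 ⇒ 22;  out=∅∪out(22)={0,7}
  fail(7) 'ece': from fail(3)=10 chase 'e': 10→0 ⇒ 2;  out=∅∪out(2)=∅
  fail(12) 'cbe': from fail(11)=0 chase 'e': 0 ⇒ 2;  out=∅∪out(2)=∅
  fail(16) 'aab': from fail(15)=14 chase 'b': 14→0 ⇒ 0;  out=∅∪out(0)=∅
  fail(20) 'acd': from fail(19)=10 chase 'd': 10 ⇒ 22;  out={5}∪out(22)={0,5,7}
  fail(5) 'ecde': from fail(4)=22 chase 'e': 22→1 ⇒ 21;  out=∅∪out(21)={6}
  fail(8) 'ecec': from fail(7)=2 chase 'c': 2 ⇒ 3;  out=∅∪out(3)=∅
  fail(13) 'cbeb': from fail(12)=2 chase 'b': 2→0 ⇒ 0;  out={3}∪out(0)={3}
  fail(17) 'aabb': from fail(16)=0 chase 'b': 0 ⇒ 0;  out=∅∪out(0)=∅
  fail(6) 'ecdee': from fail(5)=21 chase 'e': 21→2→0 ⇒ 2;  out={1}∪out(2)={1}
  fail(9) 'ececc': from fail(8)=3 chase 'c': 3→10→0 ⇒ 10;  out={2}∪out(10)={2}
  fail(18) 'aabba': from fail(17)=0 chase 'a': 0 ⇒ 14;  out={4}∪out(14)={4}

Run:
pos 0 'b': at 0
pos 1 'b': at 0
pos 2 'e': at 2
pos 3 'c': at 3
pos 4 'd': at 4  ** P0@[4:4],P7@[3:4]
pos 5 'e': at 5  ** P6@[4:5]
pos 6 'c': at 3 (fail-walked)
pos 7 'e': at 7
pos 8 'c': at 8
pos 9 'c': at 9  ** P2@[5:9]
pos 10 'a': at 14 (fail-walked)
pos 11 'c': at 19
pos 12 'c': at 10 (fail-walked)
pos 13 'b': at 11
pos 14 'e': at 12
pos 15 'b': at 13  ** P3@[12:15]
pos 16 'c': at 10 (fail-walked)
pos 17 'd': at 22  ** P0@[17:17],P7@[16:17]
pos 18 'd': at 1 (fail-walked)  ** P0@[18:18]
pos 19 'c': at 10 (fail-walked)
pos 20 'b': at 11
pos 21 'e': at 12
pos 22 'b': at 13  ** P3@[19:22]
pos 23 'b': at 0 (fail-walked)
pos 24 'e': at 2
pos 25 'c': at 3
pos 26 'd': at 4  ** P0@[26:26],P7@[25:26]
pos 27 'e': at 5  ** P6@[26:27]
pos 28 'e': at 6  ** P1@[24:28]
pos 29 'c': at 3 (fail-walked)
pos 30 'a': at 14 (fail-walked)
pos 31 'e': at 2 (fail-walked)
pos 32 'c': at 3
pos 33 'd': at 4  ** P0@[33:33],P7@[32:33]
pos 34 'e': at 5  ** P6@[33:34]
pos 35 'e': at 6  ** P1@[31:35]
pos 36 'e': at 2 (fail-walked)
pos 37 'c': at 3
pos 38 'd': at 4  ** P0@[38:38],P7@[37:38]
pos 39 'e': at 5  ** P6@[38:39]
pos 40 'e': at 6  ** P1@[36:40]
pos 41 'a': at 14 (fail-walked)
pos 42 'e': at 2 (fail-walked)
pos 43 'e': at 2 (fail-walked)
pos 44 'a': at 14 (fail-walked)
pos 45 'c': at 19
pos 46 'd': at 20  ** P0@[46:46],P5@[44:46],P7@[45:46]
pos 47 'c': at 10 (fail-walked)
pos 48 'e': at 2 (fail-walked)
pos 49 'c': at 3
pos 50 'd': at 4  ** P0@[50:50],P7@[49:50]
pos 51 'e': at 5  ** P6@[50:51]
pos 52 'e': at 6  ** P1@[48:52]
pos 53 'c': at 3 (fail-walked)
pos 54 'b': at 11 (fail-walked)
pos 55 'e': at 12
pos 56 'b': at 13  ** P3@[53:56]
pos 57 'a': at 14 (fail-walked)
pos 58 'e': at 2 (fail-walked)
pos 59 'c': at 3
pos 60 'd': at 4  ** P0@[60:60],P7@[59:60]
pos 61 'e': at 5  ** P6@[60:61]
pos 62 'e': at 6  ** P1@[58:62]
pos 63 'a': at 14 (fail-walked)
pos 64 'b': at 0 (fail-walked)
pos 65 'd': at 1  ** P0@[65:65]
pos 66 'c': at 10 (fail-walked)
pos 67 'c': at 10 (fail-walked)
pos 68 'e': at 2 (fail-walked)
pos 69 'c': at 3
pos 70 'c': at 10 (fail-walked)
pos 71 'e': at 2 (fail-walked)
pos 72 'c': at 3
pos 73 'd': at 4  ** P0@[73:73],P7@[72:73]
pos 74 'e': at 5  ** P6@[73:74]
pos 75 'c': at 3 (fail-walked)
pos 76 'd': at 4  ** P0@[76:76],P7@[75:76]
pos 77 'e': at 5  ** P6@[76:77]
pos 78 'e': at 6  ** P1@[74:78]
pos 79 'a': at 14 (fail-walked)

Matches: [[4,0],[4,7],[5,6],[9,2],[15,3],[17,0],[17,7],[18,0],[22,3],[26,0],[26,7],[27,6],[28,1],[33,0],[33,7],[34,6],[35,1],[38,0],[38,7],[39,6],[40,1],[46,0],[46,5],[46,7],[50,0],[50,7],[51,6],[52,1],[56,3],[60,0],[60,7],[61,6],[62,1],[65,0],[73,0],[73,7],[74,6],[76,0],[76,7],[77,6],[78,1]]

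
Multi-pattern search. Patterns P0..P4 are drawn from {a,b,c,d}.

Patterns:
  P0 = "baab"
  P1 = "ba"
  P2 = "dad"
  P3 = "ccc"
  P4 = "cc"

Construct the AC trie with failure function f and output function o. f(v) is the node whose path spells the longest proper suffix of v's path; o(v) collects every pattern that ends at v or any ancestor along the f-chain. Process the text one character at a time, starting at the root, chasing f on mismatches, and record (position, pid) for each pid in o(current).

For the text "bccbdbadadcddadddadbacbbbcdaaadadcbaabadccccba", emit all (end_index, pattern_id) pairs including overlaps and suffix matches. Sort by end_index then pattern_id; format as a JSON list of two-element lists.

Build automaton:
Trie (insert patterns):
  n0 'ε': b→1 c→8 d→5
  n1 'b': a→2
  n2 'ba': a→3  [P1 ends]
  n3 'baa': b→4
  n4 'baab': ·  [P0 ends]
  n5 'd': a→6
  n6 'da': d→7
  n7 'dad': ·  [P2 ends]
  n8 'c': c→9
  n9 'cc': c→10  [P4 ends]
  n10 'ccc': ·  [P3 ends]

Failure links (BFS by depth):
  fail(1) 'b': from fail(0)=0 chase 'b': 0 ⇒ 0;  out=∅∪out(0)=∅
  fail(5) 'd': from fail(0)=0 chase 'd': 0 ⇒ 0;  out=∅∪out(0)=∅
  fail(8) 'c': from fail(0)=0 chase 'c': 0 ⇒ 0;  out=∅∪out(0)=∅
  fail(2) 'ba': from fail(1)=0 chase 'a': 0 ⇒ 0;  out={1}∪out(0)={1}
  fail(6) 'da': from fail(5)=0 chase 'a': 0 ⇒ 0;  out=∅∪out(0)=∅
  fail(9) 'cc': from fail(8)=0 chase 'c': 0 ⇒ 8;  out={4}∪out(8)={4}
  fail(3) 'baa': from fail(2)=0 chase 'a': 0 ⇒ 0;  out=∅∪out(0)=∅
  fail(7) 'dad': from fail(6)=0 chase 'd': 0 ⇒ 5;  out={2}∪out(5)={2}
  fail(10) 'ccc': from fail(9)=8 chase 'c': 8 ⇒ 9;  out={3}∪out(9)={3,4}
  fail(4) 'baab': from fail(3)=0 chase 'b': 0 ⇒ 1;  out={0}∪out(1)={0}

Scan:
[0] read 'b'  n0⇒n1
[1] read 'c'  n1⇒n8 (fail-walked)
[2] read 'c'  n8⇒n9  → match P4@[1:2]
[3] read 'b'  n9⇒n1 (fail-walked)
[4] read 'd'  n1⇒n5 (fail-walked)
[5] read 'b'  n5⇒n1 (fail-walked)
[6] read 'a'  n1⇒n2  → match P1@[5:6]
[7] read 'd'  n2⇒n5 (fail-walked)
[8] read 'a'  n5⇒n6
[9] read 'd'  n6⇒n7  → match P2@[7:9]
[10] read 'c'  n7⇒n8 (fail-walked)
[11] read 'd'  n8⇒n5 (fail-walked)
[12] read 'd'  n5⇒n5 (fail-walked)
[13] read 'a'  n5⇒n6
[14] read 'd'  n6⇒n7  → match P2@[12:14]
[15] read 'd'  n7⇒n5 (fail-walked)
[16] read 'd'  n5⇒n5 (fail-walked)
[17] read 'a'  n5⇒n6
[18] read 'd'  n6⇒n7  → match P2@[16:18]
[19] read 'b'  n7⇒n1 (fail-walked)
[20] read 'a'  n1⇒n2  → match P1@[19:20]
[21] read 'c'  n2⇒n8 (fail-walked)
[22] read 'b'  n8⇒n1 (fail-walked)
[23] read 'b'  n1⇒n1 (fail-walked)
[24] read 'b'  n1⇒n1 (fail-walked)
[25] read 'c'  n1⇒n8 (fail-walked)
[26] read 'd'  n8⇒n5 (fail-walked)
[27] read 'a'  n5⇒n6
[28] read 'a'  n6⇒n0 (fail-walked)
[29] read 'a'  n0⇒n0
[30] read 'd'  n0⇒n5
[31] read 'a'  n5⇒n6
[32] read 'd'  n6⇒n7  → match P2@[30:32]
[33] read 'c'  n7⇒n8 (fail-walked)
[34] read 'b'  n8⇒n1 (fail-walked)
[35] read 'a'  n1⇒n2  → match P1@[34:35]
[36] read 'a'  n2⇒n3
[37] read 'b'  n3⇒n4  → match P0@[34:37]
[38] read 'a'  n4⇒n2 (fail-walked)  → match P1@[37:38]
[39] read 'd'  n2⇒n5 (fail-walked)
[40] read 'c'  n5⇒n8 (fail-walked)
[41] read 'c'  n8⇒n9  → match P4@[40:41]
[42] read 'c'  n9⇒n10  → match P3@[40:42],P4@[41:42]
[43] read 'c'  n10⇒n10 (fail-walked)  → match P3@[41:43],P4@[42:43]
[44] read 'b'  n10⇒n1 (fail-walked)
[45] read 'a'  n1⇒n2  → match P1@[44:45]

Matches: [[2,4],[6,1],[9,2],[14,2],[18,2],[20,1],[32,2],[35,1],[37,0],[38,1],[41,4],[42,3],[42,4],[43,3],[43,4],[45,1]]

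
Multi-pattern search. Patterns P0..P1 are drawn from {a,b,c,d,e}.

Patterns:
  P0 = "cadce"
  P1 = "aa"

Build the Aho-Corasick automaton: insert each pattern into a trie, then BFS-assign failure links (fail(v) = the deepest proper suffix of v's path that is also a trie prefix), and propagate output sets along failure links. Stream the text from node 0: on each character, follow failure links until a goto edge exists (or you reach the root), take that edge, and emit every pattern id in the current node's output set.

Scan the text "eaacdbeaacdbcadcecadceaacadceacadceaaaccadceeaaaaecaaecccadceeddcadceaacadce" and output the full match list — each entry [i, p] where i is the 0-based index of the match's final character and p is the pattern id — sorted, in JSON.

Construct AC machine:
Trie (insert patterns):
  0='ε' goto a→6 c→1
  1='c' goto a→2
  2='ca' goto d→3
  3='cad' goto c→4
  4='cadc' goto e→5
  5='cadce' goto ·  [P0 ends]
  6='a' goto a→7
  7='aa' goto ·  [P1 ends]

BFS fail/out derivation:
  n1('c'): parent n0 fail=0; on 'c' 0 → fail=0;  out ∅∪∅=∅
  n6('a'): parent n0 fail=0; on 'a' 0 → fail=0;  out ∅∪∅=∅
  n2('ca'): parent n1 fail=0; on 'a' 0 → fail=6;  out ∅∪∅=∅
  n7('aa'): parent n6 fail=0; on 'a' 0 → fail=6;  out {1}∪∅={1}
  n3('cad'): parent n2 fail=6; on 'd' 6→0 → fail=0;  out ∅∪∅=∅
  n4('cadc'): parent n3 fail=0; on 'c' 0 → fail=1;  out ∅∪∅=∅
  n5('cadce'): parent n4 fail=1; on 'e' 1→0 → fail=0;  out {0}∪∅={0}

Run:
i=0 'e': node 0→0
i=1 'a': node 0→6
i=2 'a': node 6→7  emit P1@[1:2]
i=3 'c': node 7→1 ·f
i=4 'd': node 1→0 ·f
i=5 'b': node 0→0
i=6 'e': node 0→0
i=7 'a': node 0→6
i=8 'a': node 6→7  emit P1@[7:8]
i=9 'c': node 7→1 ·f
i=10 'd': node 1→0 ·f
i=11 'b': node 0→0
i=12 'c': node 0→1
i=13 'a': node 1→2
i=14 'd': node 2→3
i=15 'c': node 3→4
i=16 'e': node 4→5  emit P0@[12:16]
i=17 'c': node 5→1 ·f
i=18 'a': node 1→2
i=19 'd': node 2→3
i=20 'c': node 3→4
i=21 'e': node 4→5  emit P0@[17:21]
i=22 'a': node 5→6 ·f
i=23 'a': node 6→7  emit P1@[22:23]
i=24 'c': node 7→1 ·f
i=25 'a': node 1→2
i=26 'd': node 2→3
i=27 'c': node 3→4
i=28 'e': node 4→5  emit P0@[24:28]
i=29 'a': node 5→6 ·f
i=30 'c': node 6→1 ·f
i=31 'a': node 1→2
i=32 'd': node 2→3
i=33 'c': node 3→4
i=34 'e': node 4→5  emit P0@[30:34]
i=35 'a': node 5→6 ·f
i=36 'a': node 6→7  emit P1@[35:36]
i=37 'a': node 7→7 ·f  emit P1@[36:37]
i=38 'c': node 7→1 ·f
i=39 'c': node 1→1 ·f
i=40 'a': node 1→2
i=41 'd': node 2→3
i=42 'c': node 3→4
i=43 'e': node 4→5  emit P0@[39:43]
i=44 'e': node 5→0 ·f
i=45 'a': node 0→6
i=46 'a': node 6→7  emit P1@[45:46]
i=47 'a': node 7→7 ·f  emit P1@[46:47]
i=48 'a': node 7→7 ·f  emit P1@[47:48]
i=49 'e': node 7→0 ·f
i=50 'c': node 0→1
i=51 'a': node 1→2
i=52 'a': node 2→7 ·f  emit P1@[51:52]
i=53 'e': node 7→0 ·f
i=54 'c': node 0→1
i=55 'c': node 1→1 ·f
i=56 'c': node 1→1 ·f
i=57 'a': node 1→2
i=58 'd': node 2→3
i=59 'c': node 3→4
i=60 'e': node 4→5  emit P0@[56:60]
i=61 'e': node 5→0 ·f
i=62 'd': node 0→0
i=63 'd': node 0→0
i=64 'c': node 0→1
i=65 'a': node 1→2
i=66 'd': node 2→3
i=67 'c': node 3→4
i=68 'e': node 4→5  emit P0@[64:68]
i=69 'a': node 5→6 ·f
i=70 'a': node 6→7  emit P1@[69:70]
i=71 'c': node 7→1 ·f
i=72 'a': node 1→2
i=73 'd': node 2→3
i=74 'c': node 3→4
i=75 'e': node 4→5  emit P0@[71:75]

All matches (sorted): [[2,1],[8,1],[16,0],[21,0],[23,1],[28,0],[34,0],[36,1],[37,1],[43,0],[46,1],[47,1],[48,1],[52,1],[60,0],[68,0],[70,1],[75,0]]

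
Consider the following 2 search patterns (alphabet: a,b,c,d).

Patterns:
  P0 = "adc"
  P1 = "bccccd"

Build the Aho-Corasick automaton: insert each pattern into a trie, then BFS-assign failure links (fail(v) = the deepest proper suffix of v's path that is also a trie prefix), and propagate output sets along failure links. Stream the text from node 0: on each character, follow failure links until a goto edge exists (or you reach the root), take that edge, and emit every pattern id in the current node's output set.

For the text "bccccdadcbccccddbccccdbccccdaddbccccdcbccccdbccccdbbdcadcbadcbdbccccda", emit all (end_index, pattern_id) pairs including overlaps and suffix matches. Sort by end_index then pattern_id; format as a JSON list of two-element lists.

Construct AC machine:
Trie (insert patterns):
  n0 'ε': a→1 b→4
  n1 'a': d→2
  n2 'ad': c→3
  n3 'adc': ·  ←P0
  n4 'b': c→5
  n5 'bc': c→6
  n6 'bcc': c→7
  n7 'bccc': c→8
  n8 'bcccc': d→9
  n9 'bccccd': ·  ←P1

Failure links (BFS by depth):
  fail(1) 'a': from fail(0)=0 chase 'a': 0 ⇒ 0;  out=∅∪out(0)=∅
  fail(4) 'b': from fail(0)=0 chase 'b': 0 ⇒ 0;  out=∅∪out(0)=∅
  fail(2) 'ad': from fail(1)=0 chase 'd': 0 ⇒ 0;  out=∅∪out(0)=∅
  fail(5) 'bc': from fail(4)=0 chase 'c': 0 ⇒ 0;  out=∅∪out(0)=∅
  fail(3) 'adc': from fail(2)=0 chase 'c': 0 ⇒ 0;  out={0}∪out(0)={0}
  fail(6) 'bcc': from fail(5)=0 chase 'c': 0 ⇒ 0;  out=∅∪out(0)=∅
  fail(7) 'bccc': from fail(6)=0 chase 'c': 0 ⇒ 0;  out=∅∪out(0)=∅
  fail(8) 'bcccc': from fail(7)=0 chase 'c': 0 ⇒ 0;  out=∅∪out(0)=∅
  fail(9) 'bccccd': from fail(8)=0 chase 'd': 0 ⇒ 0;  out={1}∪out(0)={1}

Run:
i=0 'b': node 0→4
i=1 'c': node 4→5
i=2 'c': node 5→6
i=3 'c': node 6→7
i=4 'c': node 7→8
i=5 'd': node 8→9  emit P1@[0:5]
i=6 'a': node 9→1 (via fail)
i=7 'd': node 1→2
i=8 'c': node 2→3  emit P0@[6:8]
i=9 'b': node 3→4 (via fail)
i=10 'c': node 4→5
i=11 'c': node 5→6
i=12 'c': node 6→7
i=13 'c': node 7→8
i=14 'd': node 8→9  emit P1@[9:14]
i=15 'd': node 9→0 (via fail)
i=16 'b': node 0→4
i=17 'c': node 4→5
i=18 'c': node 5→6
i=19 'c': node 6→7
i=20 'c': node 7→8
i=21 'd': node 8→9  emit P1@[16:21]
i=22 'b': node 9→4 (via fail)
i=23 'c': node 4→5
i=24 'c': node 5→6
i=25 'c': node 6→7
i=26 'c': node 7→8
i=27 'd': node 8→9  emit P1@[22:27]
i=28 'a': node 9→1 (via fail)
i=29 'd': node 1→2
i=30 'd': node 2→0 (via fail)
i=31 'b': node 0→4
i=32 'c': node 4→5
i=33 'c': node 5→6
i=34 'c': node 6→7
i=35 'c': node 7→8
i=36 'd': node 8→9  emit P1@[31:36]
i=37 'c': node 9→0 (via fail)
i=38 'b': node 0→4
i=39 'c': node 4→5
i=40 'c': node 5→6
i=41 'c': node 6→7
i=42 'c': node 7→8
i=43 'd': node 8→9  emit P1@[38:43]
i=44 'b': node 9→4 (via fail)
i=45 'c': node 4→5
i=46 'c': node 5→6
i=47 'c': node 6→7
i=48 'c': node 7→8
i=49 'd': node 8→9  emit P1@[44:49]
i=50 'b': node 9→4 (via fail)
i=51 'b': node 4→4 (via fail)
i=52 'd': node 4→0 (via fail)
i=53 'c': node 0→0
i=54 'a': node 0→1
i=55 'd': node 1→2
i=56 'c': node 2→3  emit P0@[54:56]
i=57 'b': node 3→4 (via fail)
i=58 'a': node 4→1 (via fail)
i=59 'd': node 1→2
i=60 'c': node 2→3  emit P0@[58:60]
i=61 'b': node 3→4 (via fail)
i=62 'd': node 4→0 (via fail)
i=63 'b': node 0→4
i=64 'c': node 4→5
i=65 'c': node 5→6
i=66 'c': node 6→7
i=67 'c': node 7→8
i=68 'd': node 8→9  emit P1@[63:68]
i=69 'a': node 9→1 (via fail)

Result: [[5,1],[8,0],[14,1],[21,1],[27,1],[36,1],[43,1],[49,1],[56,0],[60,0],[68,1]]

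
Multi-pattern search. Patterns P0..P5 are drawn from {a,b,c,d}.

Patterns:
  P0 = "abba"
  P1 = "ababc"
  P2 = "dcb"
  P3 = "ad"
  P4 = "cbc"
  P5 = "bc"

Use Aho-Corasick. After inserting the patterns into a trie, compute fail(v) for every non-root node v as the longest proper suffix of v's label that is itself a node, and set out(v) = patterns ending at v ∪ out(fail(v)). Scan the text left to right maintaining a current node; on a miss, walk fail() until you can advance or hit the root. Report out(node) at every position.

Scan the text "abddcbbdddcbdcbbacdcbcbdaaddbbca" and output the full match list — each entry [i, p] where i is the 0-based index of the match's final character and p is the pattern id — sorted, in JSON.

Build:
Trie (insert patterns):
  0='ε' goto a→1 b→15 c→12 d→8
  1='a' goto b→2 d→11
  2='ab' goto a→5 b→3
  3='abb' goto a→4
  4='abba' goto ·  ←P0
  5='aba' goto b→6
  6='abab' goto c→7
  7='ababc' goto ·  ←P1
  8='d' goto c→9
  9='dc' goto b→10
  10='dcb' goto ·  ←P2
  11='ad' goto ·  ←P3
  12='c' goto b→13
  13='cb' goto c→14
  14='cbc' goto ·  ←P4
  15='b' goto c→16
  16='bc' goto ·  ←P5

BFS fail/out derivation:
  n1('a'): parent n0 fail=0; on 'a' 0 → fail=0;  out ∅∪∅=∅
  n8('d'): parent n0 fail=0; on 'd' 0 → fail=0;  out ∅∪∅=∅
  n12('c'): parent n0 fail=0; on 'c' 0 → fail=0;  out ∅∪∅=∅
  n15('b'): parent n0 fail=0; on 'b' 0 → fail=0;  out ∅∪∅=∅
  n2('ab'): parent n1 fail=0; on 'b' 0 → fail=15;  out ∅∪∅=∅
  n9('dc'): parent n8 fail=0; on 'c' 0 → fail=12;  out ∅∪∅=∅
  n11('ad'): parent n1 fail=0; on 'd' 0 → fail=8;  out {3}∪∅={3}
  n13('cb'): parent n12 fail=0; on 'b' 0 → fail=15;  out ∅∪∅=∅
  n16('bc'): parent n15 fail=0; on 'c' 0 → fail=12;  out {5}∪∅={5}
  n3('abb'): parent n2 fail=15; on 'b' 15→0 → fail=15;  out ∅∪∅=∅
  n5('aba'): parent n2 fail=15; on 'a' 15→0 → fail=1;  out ∅∪∅=∅
  n10('dcb'): parent n9 fail=12; on 'b' 12 → fail=13;  out {2}∪∅={2}
  n14('cbc'): parent n13 fail=15; on 'c' 15 → fail=16;  out {4}∪{5}={4,5}
  n4('abba'): parent n3 fail=15; on 'a' 15→0 → fail=1;  out {0}∪∅={0}
  n6('abab'): parent n5 fail=1; on 'b' 1 → fail=2;  out ∅∪∅=∅
  n7('ababc'): parent n6 fail=2; on 'c' 2→15 → fail=16;  out {1}∪{5}={1,5}

Scan:
[0] read 'a'  n0⇒n1
[1] read 'b'  n1⇒n2
[2] read 'd'  n2⇒n8 ·f
[3] read 'd'  n8⇒n8 ·f
[4] read 'c'  n8⇒n9
[5] read 'b'  n9⇒n10  ** P2@[3:5]
[6] read 'b'  n10⇒n15 ·f
[7] read 'd'  n15⇒n8 ·f
[8] read 'd'  n8⇒n8 ·f
[9] read 'd'  n8⇒n8 ·f
[10] read 'c'  n8⇒n9
[11] read 'b'  n9⇒n10  ** P2@[9:11]
[12] read 'd'  n10⇒n8 ·f
[13] read 'c'  n8⇒n9
[14] read 'b'  n9⇒n10  ** P2@[12:14]
[15] read 'b'  n10⇒n15 ·f
[16] read 'a'  n15⇒n1 ·f
[17] read 'c'  n1⇒n12 ·f
[18] read 'd'  n12⇒n8 ·f
[19] read 'c'  n8⇒n9
[20] read 'b'  n9⇒n10  ** P2@[18:20]
[21] read 'c'  n10⇒n14 ·f  ** P4@[19:21],P5@[20:21]
[22] read 'b'  n14⇒n13 ·f
[23] read 'd'  n13⇒n8 ·f
[24] read 'a'  n8⇒n1 ·f
[25] read 'a'  n1⇒n1 ·f
[26] read 'd'  n1⇒n11  ** P3@[25:26]
[27] read 'd'  n11⇒n8 ·f
[28] read 'b'  n8⇒n15 ·f
[29] read 'b'  n15⇒n15 ·f
[30] read 'c'  n15⇒n16  ** P5@[29:30]
[31] read 'a'  n16⇒n1 ·f

Result: [[5,2],[11,2],[14,2],[20,2],[21,4],[21,5],[26,3],[30,5]]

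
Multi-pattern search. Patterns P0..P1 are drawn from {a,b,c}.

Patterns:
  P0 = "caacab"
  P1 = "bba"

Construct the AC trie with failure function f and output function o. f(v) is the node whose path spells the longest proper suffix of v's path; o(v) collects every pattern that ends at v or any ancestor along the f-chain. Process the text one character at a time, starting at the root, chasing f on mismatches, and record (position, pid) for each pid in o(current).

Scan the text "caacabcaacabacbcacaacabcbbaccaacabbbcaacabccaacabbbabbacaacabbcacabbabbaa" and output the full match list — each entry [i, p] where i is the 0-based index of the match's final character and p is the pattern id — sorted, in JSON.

Build automaton:
Trie nodes:
  n0 'ε': b→7 c→1
  n1 'c': a→2
  n2 'ca': a→3
  n3 'caa': c→4
  n4 'caac': a→5
  n5 'caaca': b→6
  n6 'caacab': ·  ←P0
  n7 'b': b→8
  n8 'bb': a→9
  n9 'bba': ·  ←P1

BFS fail/out derivation:
  n1('c'): parent n0 fail=0; on 'c' 0 → fail=0;  out ∅∪∅=∅
  n7('b'): parent n0 fail=0; on 'b' 0 → fail=0;  out ∅∪∅=∅
  n2('ca'): parent n1 fail=0; on 'a' 0 → fail=0;  out ∅∪∅=∅
  n8('bb'): parent n7 fail=0; on 'b' 0 → fail=7;  out ∅∪∅=∅
  n3('caa'): parent n2 fail=0; on 'a' 0 → fail=0;  out ∅∪∅=∅
  n9('bba'): parent n8 fail=7; on 'a' 7→0 → fail=0;  out {1}∪∅={1}
  n4('caac'): parent n3 fail=0; on 'c' 0 → fail=1;  out ∅∪∅=∅
  n5('caaca'): parent n4 fail=1; on 'a' 1 → fail=2;  out ∅∪∅=∅
  n6('caacab'): parent n5 fail=2; on 'b' 2→0 → fail=7;  out {0}∪∅={0}

Scan:
[0] read 'c'  n0⇒n1
[1] read 'a'  n1⇒n2
[2] read 'a'  n2⇒n3
[3] read 'c'  n3⇒n4
[4] read 'a'  n4⇒n5
[5] read 'b'  n5⇒n6  → match P0@[0:5]
[6] read 'c'  n6⇒n1 (via fail)
[7] read 'a'  n1⇒n2
[8] read 'a'  n2⇒n3
[9] read 'c'  n3⇒n4
[10] read 'a'  n4⇒n5
[11] read 'b'  n5⇒n6  → match P0@[6:11]
[12] read 'a'  n6⇒n0 (via fail)
[13] read 'c'  n0⇒n1
[14] read 'b'  n1⇒n7 (via fail)
[15] read 'c'  n7⇒n1 (via fail)
[16] read 'a'  n1⇒n2
[17] read 'c'  n2⇒n1 (via fail)
[18] read 'a'  n1⇒n2
[19] read 'a'  n2⇒n3
[20] read 'c'  n3⇒n4
[21] read 'a'  n4⇒n5
[22] read 'b'  n5⇒n6  → match P0@[17:22]
[23] read 'c'  n6⇒n1 (via fail)
[24] read 'b'  n1⇒n7 (via fail)
[25] read 'b'  n7⇒n8
[26] read 'a'  n8⇒n9  → match P1@[24:26]
[27] read 'c'  n9⇒n1 (via fail)
[28] read 'c'  n1⇒n1 (via fail)
[29] read 'a'  n1⇒n2
[30] read 'a'  n2⇒n3
[31] read 'c'  n3⇒n4
[32] read 'a'  n4⇒n5
[33] read 'b'  n5⇒n6  → match P0@[28:33]
[34] read 'b'  n6⇒n8 (via fail)
[35] read 'b'  n8⇒n8 (via fail)
[36] read 'c'  n8⇒n1 (via fail)
[37] read 'a'  n1⇒n2
[38] read 'a'  n2⇒n3
[39] read 'c'  n3⇒n4
[40] read 'a'  n4⇒n5
[41] read 'b'  n5⇒n6  → match P0@[36:41]
[42] read 'c'  n6⇒n1 (via fail)
[43] read 'c'  n1⇒n1 (via fail)
[44] read 'a'  n1⇒n2
[45] read 'a'  n2⇒n3
[46] read 'c'  n3⇒n4
[47] read 'a'  n4⇒n5
[48] read 'b'  n5⇒n6  → match P0@[43:48]
[49] read 'b'  n6⇒n8 (via fail)
[50] read 'b'  n8⇒n8 (via fail)
[51] read 'a'  n8⇒n9  → match P1@[49:51]
[52] read 'b'  n9⇒n7 (via fail)
[53] read 'b'  n7⇒n8
[54] read 'a'  n8⇒n9  → match P1@[52:54]
[55] read 'c'  n9⇒n1 (via fail)
[56] read 'a'  n1⇒n2
[57] read 'a'  n2⇒n3
[58] read 'c'  n3⇒n4
[59] read 'a'  n4⇒n5
[60] read 'b'  n5⇒n6  → match P0@[55:60]
[61] read 'b'  n6⇒n8 (via fail)
[62] read 'c'  n8⇒n1 (via fail)
[63] read 'a'  n1⇒n2
[64] read 'c'  n2⇒n1 (via fail)
[65] read 'a'  n1⇒n2
[66] read 'b'  n2⇒n7 (via fail)
[67] read 'b'  n7⇒n8
[68] read 'a'  n8⇒n9  → match P1@[66:68]
[69] read 'b'  n9⇒n7 (via fail)
[70] read 'b'  n7⇒n8
[71] read 'a'  n8⇒n9  → match P1@[69:71]
[72] read 'a'  n9⇒n0 (via fail)

All matches (sorted): [[5,0],[11,0],[22,0],[26,1],[33,0],[41,0],[48,0],[51,1],[54,1],[60,0],[68,1],[71,1]]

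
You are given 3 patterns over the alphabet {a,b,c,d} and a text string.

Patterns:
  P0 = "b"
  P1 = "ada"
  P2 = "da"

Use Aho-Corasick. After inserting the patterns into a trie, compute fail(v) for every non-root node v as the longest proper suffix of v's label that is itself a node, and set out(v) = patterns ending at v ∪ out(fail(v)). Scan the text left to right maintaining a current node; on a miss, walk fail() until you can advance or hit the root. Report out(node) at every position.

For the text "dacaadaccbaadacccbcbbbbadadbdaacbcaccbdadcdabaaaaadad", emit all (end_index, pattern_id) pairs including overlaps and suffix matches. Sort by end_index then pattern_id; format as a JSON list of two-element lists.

Build automaton:
Trie (insert patterns):
  0='ε' goto a→2 b→1 d→5
  1='b' goto ·  [P0 ends]
  2='a' goto d→3
  3='ad' goto a→4
  4='ada' goto ·  [P1 ends]
  5='d' goto a→6
  6='da' goto ·  [P2 ends]

BFS fail/out derivation:
  n1('b'): parent n0 fail=0; on 'b' 0 → fail=0;  out {0}∪∅={0}
  n2('a'): parent n0 fail=0; on 'a' 0 → fail=0;  out ∅∪∅=∅
  n5('d'): parent n0 fail=0; on 'd' 0 → fail=0;  out ∅∪∅=∅
  n3('ad'): parent n2 fail=0; on 'd' 0 → fail=5;  out ∅∪∅=∅
  n6('da'): parent n5 fail=0; on 'a' 0 → fail=2;  out {2}∪∅={2}
  n4('ada'): parent n3 fail=5; on 'a' 5 → fail=6;  out {1}∪{2}={1,2}

Run:
pos 0 'd': at 5
pos 1 'a': at 6  ** P2@[0:1]
pos 2 'c': at 0 (fail-walked)
pos 3 'a': at 2
pos 4 'a': at 2 (fail-walked)
pos 5 'd': at 3
pos 6 'a': at 4  ** P1@[4:6],P2@[5:6]
pos 7 'c': at 0 (fail-walked)
pos 8 'c': at 0
pos 9 'b': at 1  ** P0@[9:9]
pos 10 'a': at 2 (fail-walked)
pos 11 'a': at 2 (fail-walked)
pos 12 'd': at 3
pos 13 'a': at 4  ** P1@[11:13],P2@[12:13]
pos 14 'c': at 0 (fail-walked)
pos 15 'c': at 0
pos 16 'c': at 0
pos 17 'b': at 1  ** P0@[17:17]
pos 18 'c': at 0 (fail-walked)
pos 19 'b': at 1  ** P0@[19:19]
pos 20 'b': at 1 (fail-walked)  ** P0@[20:20]
pos 21 'b': at 1 (fail-walked)  ** P0@[21:21]
pos 22 'b': at 1 (fail-walked)  ** P0@[22:22]
pos 23 'a': at 2 (fail-walked)
pos 24 'd': at 3
pos 25 'a': at 4  ** P1@[23:25],P2@[24:25]
pos 26 'd': at 3 (fail-walked)
pos 27 'b': at 1 (fail-walked)  ** P0@[27:27]
pos 28 'd': at 5 (fail-walked)
pos 29 'a': at 6  ** P2@[28:29]
pos 30 'a': at 2 (fail-walked)
pos 31 'c': at 0 (fail-walked)
pos 32 'b': at 1  ** P0@[32:32]
pos 33 'c': at 0 (fail-walked)
pos 34 'a': at 2
pos 35 'c': at 0 (fail-walked)
pos 36 'c': at 0
pos 37 'b': at 1  ** P0@[37:37]
pos 38 'd': at 5 (fail-walked)
pos 39 'a': at 6  ** P2@[38:39]
pos 40 'd': at 3 (fail-walked)
pos 41 'c': at 0 (fail-walked)
pos 42 'd': at 5
pos 43 'a': at 6  ** P2@[42:43]
pos 44 'b': at 1 (fail-walked)  ** P0@[44:44]
pos 45 'a': at 2 (fail-walked)
pos 46 'a': at 2 (fail-walked)
pos 47 'a': at 2 (fail-walked)
pos 48 'a': at 2 (fail-walked)
pos 49 'a': at 2 (fail-walked)
pos 50 'd': at 3
pos 51 'a': at 4  ** P1@[49:51],P2@[50:51]
pos 52 'd': at 3 (fail-walked)

All matches (sorted): [[1,2],[6,1],[6,2],[9,0],[13,1],[13,2],[17,0],[19,0],[20,0],[21,0],[22,0],[25,1],[25,2],[27,0],[29,2],[32,0],[37,0],[39,2],[43,2],[44,0],[51,1],[51,2]]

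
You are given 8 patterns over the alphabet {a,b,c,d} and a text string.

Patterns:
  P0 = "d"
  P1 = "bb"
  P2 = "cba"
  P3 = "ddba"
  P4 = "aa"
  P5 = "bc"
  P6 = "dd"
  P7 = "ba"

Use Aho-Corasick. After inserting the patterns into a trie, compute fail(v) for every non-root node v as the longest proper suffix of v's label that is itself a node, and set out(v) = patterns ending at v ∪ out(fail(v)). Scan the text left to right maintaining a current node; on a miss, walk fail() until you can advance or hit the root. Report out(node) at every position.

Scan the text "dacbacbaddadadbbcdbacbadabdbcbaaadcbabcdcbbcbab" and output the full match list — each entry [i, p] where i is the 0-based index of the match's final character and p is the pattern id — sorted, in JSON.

Build:
Trie (insert patterns):
  0='ε' goto a→10 b→2 c→4 d→1
  1='d' goto d→7  [P0 ends]
  2='b' goto a→13 b→3 c→12
  3='bb' goto ·  [P1 ends]
  4='c' goto b→5
  5='cb' goto a→6
  6='cba' goto ·  [P2 ends]
  7='dd' goto b→8  [P6 ends]
  8='ddb' goto a→9
  9='ddba' goto ·  [P3 ends]
  10='a' goto a→11
  11='aa' goto ·  [P4 ends]
  12='bc' goto ·  [P5 ends]
  13='ba' goto ·  [P7 ends]

Failure links (BFS by depth):
  n1('d'): parent n0 fail=0; on 'd' 0 → fail=0;  out {0}∪∅={0}
  n2('b'): parent n0 fail=0; on 'b' 0 → fail=0;  out ∅∪∅=∅
  n4('c'): parent n0 fail=0; on 'c' 0 → fail=0;  out ∅∪∅=∅
  n10('a'): parent n0 fail=0; on 'a' 0 → fail=0;  out ∅∪∅=∅
  n3('bb'): parent n2 fail=0; on 'b' 0 → fail=2;  out {1}∪∅={1}
  n5('cb'): parent n4 fail=0; on 'b' 0 → fail=2;  out ∅∪∅=∅
  n7('dd'): parent n1 fail=0; on 'd' 0 → fail=1;  out {6}∪{0}={0,6}
  n11('aa'): parent n10 fail=0; on 'a' 0 → fail=10;  out {4}∪∅={4}
  n12('bc'): parent n2 fail=0; on 'c' 0 → fail=4;  out {5}∪∅={5}
  n13('ba'): parent n2 fail=0; on 'a' 0 → fail=10;  out {7}∪∅={7}
  n6('cba'): parent n5 fail=2; on 'a' 2 → fail=13;  out {2}∪{7}={2,7}
  n8('ddb'): parent n7 fail=1; on 'b' 1→0 → fail=2;  out ∅∪∅=∅
  n9('ddba'): parent n8 fail=2; on 'a' 2 → fail=13;  out {3}∪{7}={3,7}

Text stream:
[0] read 'd'  n0⇒n1  emit P0@[0:0]
[1] read 'a'  n1⇒n10 (via fail)
[2] read 'c'  n10⇒n4 (via fail)
[3] read 'b'  n4⇒n5
[4] read 'a'  n5⇒n6  emit P2@[2:4],P7@[3:4]
[5] read 'c'  n6⇒n4 (via fail)
[6] read 'b'  n4⇒n5
[7] read 'a'  n5⇒n6  emit P2@[5:7],P7@[6:7]
[8] read 'd'  n6⇒n1 (via fail)  emit P0@[8:8]
[9] read 'd'  n1⇒n7  emit P0@[9:9],P6@[8:9]
[10] read 'a'  n7⇒n10 (via fail)
[11] read 'd'  n10⇒n1 (via fail)  emit P0@[11:11]
[12] read 'a'  n1⇒n10 (via fail)
[13] read 'd'  n10⇒n1 (via fail)  emit P0@[13:13]
[14] read 'b'  n1⇒n2 (via fail)
[15] read 'b'  n2⇒n3  emit P1@[14:15]
[16] read 'c'  n3⇒n12 (via fail)  emit P5@[15:16]
[17] read 'd'  n12⇒n1 (via fail)  emit P0@[17:17]
[18] read 'b'  n1⇒n2 (via fail)
[19] read 'a'  n2⇒n13  emit P7@[18:19]
[20] read 'c'  n13⇒n4 (via fail)
[21] read 'b'  n4⇒n5
[22] read 'a'  n5⇒n6  emit P2@[20:22],P7@[21:22]
[23] read 'd'  n6⇒n1 (via fail)  emit P0@[23:23]
[24] read 'a'  n1⇒n10 (via fail)
[25] read 'b'  n10⇒n2 (via fail)
[26] read 'd'  n2⇒n1 (via fail)  emit P0@[26:26]
[27] read 'b'  n1⇒n2 (via fail)
[28] read 'c'  n2⇒n12  emit P5@[27:28]
[29] read 'b'  n12⇒n5 (via fail)
[30] read 'a'  n5⇒n6  emit P2@[28:30],P7@[29:30]
[31] read 'a'  n6⇒n11 (via fail)  emit P4@[30:31]
[32] read 'a'  n11⇒n11 (via fail)  emit P4@[31:32]
[33] read 'd'  n11⇒n1 (via fail)  emit P0@[33:33]
[34] read 'c'  n1⇒n4 (via fail)
[35] read 'b'  n4⇒n5
[36] read 'a'  n5⇒n6  emit P2@[34:36],P7@[35:36]
[37] read 'b'  n6⇒n2 (via fail)
[38] read 'c'  n2⇒n12  emit P5@[37:38]
[39] read 'd'  n12⇒n1 (via fail)  emit P0@[39:39]
[40] read 'c'  n1⇒n4 (via fail)
[41] read 'b'  n4⇒n5
[42] read 'b'  n5⇒n3 (via fail)  emit P1@[41:42]
[43] read 'c'  n3⇒n12 (via fail)  emit P5@[42:43]
[44] read 'b'  n12⇒n5 (via fail)
[45] read 'a'  n5⇒n6  emit P2@[43:45],P7@[44:45]
[46] read 'b'  n6⇒n2 (via fail)

Matches: [[0,0],[4,2],[4,7],[7,2],[7,7],[8,0],[9,0],[9,6],[11,0],[13,0],[15,1],[16,5],[17,0],[19,7],[22,2],[22,7],[23,0],[26,0],[28,5],[30,2],[30,7],[31,4],[32,4],[33,0],[36,2],[36,7],[38,5],[39,0],[42,1],[43,5],[45,2],[45,7]]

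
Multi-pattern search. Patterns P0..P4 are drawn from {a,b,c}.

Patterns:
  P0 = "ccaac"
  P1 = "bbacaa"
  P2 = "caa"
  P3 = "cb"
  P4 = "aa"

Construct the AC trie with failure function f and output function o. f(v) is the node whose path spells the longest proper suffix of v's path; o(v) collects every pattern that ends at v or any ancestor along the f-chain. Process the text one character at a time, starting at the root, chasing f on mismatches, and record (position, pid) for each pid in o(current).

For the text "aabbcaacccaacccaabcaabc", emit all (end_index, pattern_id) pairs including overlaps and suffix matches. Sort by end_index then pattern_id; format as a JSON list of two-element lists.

Build:
Trie (insert patterns):
  n0 'ε': a→15 b→6 c→1
  n1 'c': a→12 b→14 c→2
  n2 'cc': a→3
  n3 'cca': a→4
  n4 'ccaa': c→5
  n5 'ccaac': ·  ←P0
  n6 'b': b→7
  n7 'bb': a→8
  n8 'bba': c→9
  n9 'bbac': a→10
  n10 'bbaca': a→11
  n11 'bbacaa': ·  ←P1
  n12 'ca': a→13
  n13 'caa': ·  ←P2
  n14 'cb': ·  ←P3
  n15 'a': a→16
  n16 'aa': ·  ←P4

Failure links (BFS by depth):
  fail(1) 'c': from fail(0)=0 chase 'c': 0 ⇒ 0;  out=∅∪out(0)=∅
  fail(6) 'b': from fail(0)=0 chase 'b': 0 ⇒ 0;  out=∅∪out(0)=∅
  fail(15) 'a': from fail(0)=0 chase 'a': 0 ⇒ 0;  out=∅∪out(0)=∅
  fail(2) 'cc': from fail(1)=0 chase 'c': 0 ⇒ 1;  out=∅∪out(1)=∅
  fail(7) 'bb': from fail(6)=0 chase 'b': 0 ⇒ 6;  out=∅∪out(6)=∅
  fail(12) 'ca': from fail(1)=0 chase 'a': 0 ⇒ 15;  out=∅∪out(15)=∅
  fail(14) 'cb': from fail(1)=0 chase 'b': 0 ⇒ 6;  out={3}∪out(6)={3}
  fail(16) 'aa': from fail(15)=0 chase 'a': 0 ⇒ 15;  out={4}∪out(15)={4}
  fail(3) 'cca': from fail(2)=1 chase 'a': 1 ⇒ 12;  out=∅∪out(12)=∅
  fail(8) 'bba': from fail(7)=6 chase 'a': 6→0 ⇒ 15;  out=∅∪out(15)=∅
  fail(13) 'caa': from fail(12)=15 chase 'a': 15 ⇒ 16;  out={2}∪out(16)={2,4}
  fail(4) 'ccaa': from fail(3)=12 chase 'a': 12 ⇒ 13;  out=∅∪out(13)={2,4}
  fail(9) 'bbac': from fail(8)=15 chase 'c': 15→0 ⇒ 1;  out=∅∪out(1)=∅
  fail(5) 'ccaac': from fail(4)=13 chase 'c': 13→16→15→0 ⇒ 1;  out={0}∪out(1)={0}
  fail(10) 'bbaca': from fail(9)=1 chase 'a': 1 ⇒ 12;  out=∅∪out(12)=∅
  fail(11) 'bbacaa': from fail(10)=12 chase 'a': 12 ⇒ 13;  out={1}∪out(13)={1,2,4}

Run:
pos 0 'a': at 15
pos 1 'a': at 16  → match P4@[0:1]
pos 2 'b': at 6 ·f
pos 3 'b': at 7
pos 4 'c': at 1 ·f
pos 5 'a': at 12
pos 6 'a': at 13  → match P2@[4:6],P4@[5:6]
pos 7 'c': at 1 ·f
pos 8 'c': at 2
pos 9 'c': at 2 ·f
pos 10 'a': at 3
pos 11 'a': at 4  → match P2@[9:11],P4@[10:11]
pos 12 'c': at 5  → match P0@[8:12]
pos 13 'c': at 2 ·f
pos 14 'c': at 2 ·f
pos 15 'a': at 3
pos 16 'a': at 4  → match P2@[14:16],P4@[15:16]
pos 17 'b': at 6 ·f
pos 18 'c': at 1 ·f
pos 19 'a': at 12
pos 20 'a': at 13  → match P2@[18:20],P4@[19:20]
pos 21 'b': at 6 ·f
pos 22 'c': at 1 ·f

Matches: [[1,4],[6,2],[6,4],[11,2],[11,4],[12,0],[16,2],[16,4],[20,2],[20,4]]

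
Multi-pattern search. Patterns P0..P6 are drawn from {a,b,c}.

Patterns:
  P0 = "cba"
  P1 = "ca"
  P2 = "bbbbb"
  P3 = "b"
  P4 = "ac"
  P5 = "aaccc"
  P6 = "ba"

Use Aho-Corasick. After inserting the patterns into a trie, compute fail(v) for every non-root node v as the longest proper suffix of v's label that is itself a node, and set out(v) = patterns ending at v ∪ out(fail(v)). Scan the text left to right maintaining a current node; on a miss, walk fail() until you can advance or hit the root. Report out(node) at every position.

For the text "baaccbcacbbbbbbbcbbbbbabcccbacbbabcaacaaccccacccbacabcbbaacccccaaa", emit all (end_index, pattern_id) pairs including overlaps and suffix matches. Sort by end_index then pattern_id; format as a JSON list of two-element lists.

Build:
Trie (insert patterns):
  n0 'ε': a→10 b→5 c→1
  n1 'c': a→4 b→2
  n2 'cb': a→3
  n3 'cba': ·  [P0 ends]
  n4 'ca': ·  [P1 ends]
  n5 'b': a→16 b→6  [P3 ends]
  n6 'bb': b→7
  n7 'bbb': b→8
  n8 'bbbb': b→9
  n9 'bbbbb': ·  [P2 ends]
  n10 'a': a→12 c→11
  n11 'ac': ·  [P4 ends]
  n12 'aa': c→13
  n13 'aac': c→14
  n14 'aacc': c→15
  n15 'aaccc': ·  [P5 ends]
  n16 'ba': ·  [P6 ends]

Failure links (BFS by depth):
  fail(1) 'c': from fail(0)=0 chase 'c': 0 ⇒ 0;  out=∅∪out(0)=∅
  fail(5) 'b': from fail(0)=0 chase 'b': 0 ⇒ 0;  out={3}∪out(0)={3}
  fail(10) 'a': from fail(0)=0 chase 'a': 0 ⇒ 0;  out=∅∪out(0)=∅
  fail(2) 'cb': from fail(1)=0 chase 'b': 0 ⇒ 5;  out=∅∪out(5)={3}
  fail(4) 'ca': from fail(1)=0 chase 'a': 0 ⇒ 10;  out={1}∪out(10)={1}
  fail(6) 'bb': from fail(5)=0 chase 'b': 0 ⇒ 5;  out=∅∪out(5)={3}
  fail(11) 'ac': from fail(10)=0 chase 'c': 0 ⇒ 1;  out={4}∪out(1)={4}
  fail(12) 'aa': from fail(10)=0 chase 'a': 0 ⇒ 10;  out=∅∪out(10)=∅
  fail(16) 'ba': from fail(5)=0 chase 'a': 0 ⇒ 10;  out={6}∪out(10)={6}
  fail(3) 'cba': from fail(2)=5 chase 'a': 5 ⇒ 16;  out={0}∪out(16)={0,6}
  fail(7) 'bbb': from fail(6)=5 chase 'b': 5 ⇒ 6;  out=∅∪out(6)={3}
  fail(13) 'aac': from fail(12)=10 chase 'c': 10 ⇒ 11;  out=∅∪out(11)={4}
  fail(8) 'bbbb': from fail(7)=6 chase 'b': 6 ⇒ 7;  out=∅∪out(7)={3}
  fail(14) 'aacc': from fail(13)=11 chase 'c': 11→1→0 ⇒ 1;  out=∅∪out(1)=∅
  fail(9) 'bbbbb': from fail(8)=7 chase 'b': 7 ⇒ 8;  out={2}∪out(8)={2,3}
  fail(15) 'aaccc': from fail(14)=1 chase 'c': 1→0 ⇒ 1;  out={5}∪out(1)={5}

Text stream:
pos 0 'b': at 5  → match P3@[0:0]
pos 1 'a': at 16  → match P6@[0:1]
pos 2 'a': at 12 ·f
pos 3 'c': at 13  → match P4@[2:3]
pos 4 'c': at 14
pos 5 'b': at 2 ·f  → match P3@[5:5]
pos 6 'c': at 1 ·f
pos 7 'a': at 4  → match P1@[6:7]
pos 8 'c': at 11 ·f  → match P4@[7:8]
pos 9 'b': at 2 ·f  → match P3@[9:9]
pos 10 'b': at 6 ·f  → match P3@[10:10]
pos 11 'b': at 7  → match P3@[11:11]
pos 12 'b': at 8  → match P3@[12:12]
pos 13 'b': at 9  → match P2@[9:13],P3@[13:13]
pos 14 'b': at 9 ·f  → match P2@[10:14],P3@[14:14]
pos 15 'b': at 9 ·f  → match P2@[11:15],P3@[15:15]
pos 16 'c': at 1 ·f
pos 17 'b': at 2  → match P3@[17:17]
pos 18 'b': at 6 ·f  → match P3@[18:18]
pos 19 'b': at 7  → match P3@[19:19]
pos 20 'b': at 8  → match P3@[20:20]
pos 21 'b': at 9  → match P2@[17:21],P3@[21:21]
pos 22 'a': at 16 ·f  → match P6@[21:22]
pos 23 'b': at 5 ·f  → match P3@[23:23]
pos 24 'c': at 1 ·f
pos 25 'c': at 1 ·f
pos 26 'c': at 1 ·f
pos 27 'b': at 2  → match P3@[27:27]
pos 28 'a': at 3  → match P0@[26:28],P6@[27:28]
pos 29 'c': at 11 ·f  → match P4@[28:29]
pos 30 'b': at 2 ·f  → match P3@[30:30]
pos 31 'b': at 6 ·f  → match P3@[31:31]
pos 32 'a': at 16 ·f  → match P6@[31:32]
pos 33 'b': at 5 ·f  → match P3@[33:33]
pos 34 'c': at 1 ·f
pos 35 'a': at 4  → match P1@[34:35]
pos 36 'a': at 12 ·f
pos 37 'c': at 13  → match P4@[36:37]
pos 38 'a': at 4 ·f  → match P1@[37:38]
pos 39 'a': at 12 ·f
pos 40 'c': at 13  → match P4@[39:40]
pos 41 'c': at 14
pos 42 'c': at 15  → match P5@[38:42]
pos 43 'c': at 1 ·f
pos 44 'a': at 4  → match P1@[43:44]
pos 45 'c': at 11 ·f  → match P4@[44:45]
pos 46 'c': at 1 ·f
pos 47 'c': at 1 ·f
pos 48 'b': at 2  → match P3@[48:48]
pos 49 'a': at 3  → match P0@[47:49],P6@[48:49]
pos 50 'c': at 11 ·f  → match P4@[49:50]
pos 51 'a': at 4 ·f  → match P1@[50:51]
pos 52 'b': at 5 ·f  → match P3@[52:52]
pos 53 'c': at 1 ·f
pos 54 'b': at 2  → match P3@[54:54]
pos 55 'b': at 6 ·f  → match P3@[55:55]
pos 56 'a': at 16 ·f  → match P6@[55:56]
pos 57 'a': at 12 ·f
pos 58 'c': at 13  → match P4@[57:58]
pos 59 'c': at 14
pos 60 'c': at 15  → match P5@[56:60]
pos 61 'c': at 1 ·f
pos 62 'c': at 1 ·f
pos 63 'a': at 4  → match P1@[62:63]
pos 64 'a': at 12 ·f
pos 65 'a': at 12 ·f

Matches: [[0,3],[1,6],[3,4],[5,3],[7,1],[8,4],[9,3],[10,3],[11,3],[12,3],[13,2],[13,3],[14,2],[14,3],[15,2],[15,3],[17,3],[18,3],[19,3],[20,3],[21,2],[21,3],[22,6],[23,3],[27,3],[28,0],[28,6],[29,4],[30,3],[31,3],[32,6],[33,3],[35,1],[37,4],[38,1],[40,4],[42,5],[44,1],[45,4],[48,3],[49,0],[49,6],[50,4],[51,1],[52,3],[54,3],[55,3],[56,6],[58,4],[60,5],[63,1]]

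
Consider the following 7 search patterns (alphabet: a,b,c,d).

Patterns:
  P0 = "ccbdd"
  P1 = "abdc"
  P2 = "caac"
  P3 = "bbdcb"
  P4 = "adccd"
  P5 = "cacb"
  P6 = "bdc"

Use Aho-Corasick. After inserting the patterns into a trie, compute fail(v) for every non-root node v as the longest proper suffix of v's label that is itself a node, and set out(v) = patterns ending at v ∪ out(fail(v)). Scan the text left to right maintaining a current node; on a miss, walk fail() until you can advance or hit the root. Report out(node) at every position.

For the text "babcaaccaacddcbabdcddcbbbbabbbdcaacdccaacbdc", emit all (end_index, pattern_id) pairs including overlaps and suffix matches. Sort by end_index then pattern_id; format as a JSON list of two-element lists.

Build automaton:
Trie (insert patterns):
  n0 'ε': a→6 b→13 c→1
  n1 'c': a→10 c→2
  n2 'cc': b→3
  n3 'ccb': d→4
  n4 'ccbd': d→5
  n5 'ccbdd': ·  [P0 ends]
  n6 'a': b→7 d→18
  n7 'ab': d→8
  n8 'abd': c→9
  n9 'abdc': ·  [P1 ends]
  n10 'ca': a→11 c→22
  n11 'caa': c→12
  n12 'caac': ·  [P2 ends]
  n13 'b': b→14 d→24
  n14 'bb': d→15
  n15 'bbd': c→16
  n16 'bbdc': b→17
  n17 'bbdcb': ·  [P3 ends]
  n18 'ad': c→19
  n19 'adc': c→20
  n20 'adcc': d→21
  n21 'adccd': ·  [P4 ends]
  n22 'cac': b→23
  n23 'cacb': ·  [P5 ends]
  n24 'bd': c→25
  n25 'bdc': ·  [P6 ends]

Failure links (BFS by depth):
  fail(1) 'c': from fail(0)=0 chase 'c': 0 ⇒ 0;  out=∅∪out(0)=∅
  fail(6) 'a': from fail(0)=0 chase 'a': 0 ⇒ 0;  out=∅∪out(0)=∅
  fail(13) 'b': from fail(0)=0 chase 'b': 0 ⇒ 0;  out=∅∪out(0)=∅
  fail(2) 'cc': from fail(1)=0 chase 'c': 0 ⇒ 1;  out=∅∪out(1)=∅
  fail(7) 'ab': from fail(6)=0 chase 'b': 0 ⇒ 13;  out=∅∪out(13)=∅
  fail(10) 'ca': from fail(1)=0 chase 'a': 0 ⇒ 6;  out=∅∪out(6)=∅
  fail(14) 'bb': from fail(13)=0 chase 'b': 0 ⇒ 13;  out=∅∪out(13)=∅
  fail(18) 'ad': from fail(6)=0 chase 'd': 0 ⇒ 0;  out=∅∪out(0)=∅
  fail(24) 'bd': from fail(13)=0 chase 'd': 0 ⇒ 0;  out=∅∪out(0)=∅
  fail(3) 'ccb': from fail(2)=1 chase 'b': 1→0 ⇒ 13;  out=∅∪out(13)=∅
  fail(8) 'abd': from fail(7)=13 chase 'd': 13 ⇒ 24;  out=∅∪out(24)=∅
  fail(11) 'caa': from fail(10)=6 chase 'a': 6→0 ⇒ 6;  out=∅∪out(6)=∅
  fail(15) 'bbd': from fail(14)=13 chase 'd': 13 ⇒ 24;  out=∅∪out(24)=∅
  fail(19) 'adc': from fail(18)=0 chase 'c': 0 ⇒ 1;  out=∅∪out(1)=∅
  fail(22) 'cac': from fail(10)=6 chase 'c': 6→0 ⇒ 1;  out=∅∪out(1)=∅
  fail(25) 'bdc': from fail(24)=0 chase 'c': 0 ⇒ 1;  out={6}∪out(1)={6}
  fail(4) 'ccbd': from fail(3)=13 chase 'd': 13 ⇒ 24;  out=∅∪out(24)=∅
  fail(9) 'abdc': from fail(8)=24 chase 'c': 24 ⇒ 25;  out={1}∪out(25)={1,6}
  fail(12) 'caac': from fail(11)=6 chase 'c': 6→0 ⇒ 1;  out={2}∪out(1)={2}
  fail(16) 'bbdc': from fail(15)=24 chase 'c': 24 ⇒ 25;  out=∅∪out(25)={6}
  fail(20) 'adcc': from fail(19)=1 chase 'c': 1 ⇒ 2;  out=∅∪out(2)=∅
  fail(23) 'cacb': from fail(22)=1 chase 'b': 1→0 ⇒ 13;  out={5}∪out(13)={5}
  fail(5) 'ccbdd': from fail(4)=24 chase 'd': 24→0 ⇒ 0;  out={0}∪out(0)={0}
  fail(17) 'bbdcb': from fail(16)=25 chase 'b': 25→1→0 ⇒ 13;  out={3}∪out(13)={3}
  fail(21) 'adccd': from fail(20)=2 chase 'd': 2→1→0 ⇒ 0;  out={4}∪out(0)={4}

Run:
[0] read 'b'  n0⇒n13
[1] read 'a'  n13⇒n6 ·f
[2] read 'b'  n6⇒n7
[3] read 'c'  n7⇒n1 ·f
[4] read 'a'  n1⇒n10
[5] read 'a'  n10⇒n11
[6] read 'c'  n11⇒n12  → match P2@[3:6]
[7] read 'c'  n12⇒n2 ·f
[8] read 'a'  n2⇒n10 ·f
[9] read 'a'  n10⇒n11
[10] read 'c'  n11⇒n12  → match P2@[7:10]
[11] read 'd'  n12⇒n0 ·f
[12] read 'd'  n0⇒n0
[13] read 'c'  n0⇒n1
[14] read 'b'  n1⇒n13 ·f
[15] read 'a'  n13⇒n6 ·f
[16] read 'b'  n6⇒n7
[17] read 'd'  n7⇒n8
[18] read 'c'  n8⇒n9  → match P1@[15:18],P6@[16:18]
[19] read 'd'  n9⇒n0 ·f
[20] read 'd'  n0⇒n0
[21] read 'c'  n0⇒n1
[22] read 'b'  n1⇒n13 ·f
[23] read 'b'  n13⇒n14
[24] read 'b'  n14⇒n14 ·f
[25] read 'b'  n14⇒n14 ·f
[26] read 'a'  n14⇒n6 ·f
[27] read 'b'  n6⇒n7
[28] read 'b'  n7⇒n14 ·f
[29] read 'b'  n14⇒n14 ·f
[30] read 'd'  n14⇒n15
[31] read 'c'  n15⇒n16  → match P6@[29:31]
[32] read 'a'  n16⇒n10 ·f
[33] read 'a'  n10⇒n11
[34] read 'c'  n11⇒n12  → match P2@[31:34]
[35] read 'd'  n12⇒n0 ·f
[36] read 'c'  n0⇒n1
[37] read 'c'  n1⇒n2
[38] read 'a'  n2⇒n10 ·f
[39] read 'a'  n10⇒n11
[40] read 'c'  n11⇒n12  → match P2@[37:40]
[41] read 'b'  n12⇒n13 ·f
[42] read 'd'  n13⇒n24
[43] read 'c'  n24⇒n25  → match P6@[41:43]

Matches: [[6,2],[10,2],[18,1],[18,6],[31,6],[34,2],[40,2],[43,6]]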